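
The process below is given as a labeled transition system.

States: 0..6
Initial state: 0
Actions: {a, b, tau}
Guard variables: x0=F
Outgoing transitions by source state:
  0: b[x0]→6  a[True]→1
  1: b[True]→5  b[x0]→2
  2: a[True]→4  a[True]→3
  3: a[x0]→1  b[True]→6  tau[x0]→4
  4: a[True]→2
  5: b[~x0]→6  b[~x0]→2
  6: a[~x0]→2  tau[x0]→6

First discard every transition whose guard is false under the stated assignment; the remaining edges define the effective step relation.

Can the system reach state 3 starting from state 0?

9 transition(s) survive guard evaluation.
Layer 0: {0}
Layer 1: {1}  total {0,1}
Layer 2: {5}  total {0,1,5}
Layer 3: {2,6}  total {0,1,2,5,6}
Layer 4: {3,4}  total {0,1,2,3,4,5,6}
R = {0,1,2,3,4,5,6}
Path to 3: a·b·b·a

Answer: REACHABLE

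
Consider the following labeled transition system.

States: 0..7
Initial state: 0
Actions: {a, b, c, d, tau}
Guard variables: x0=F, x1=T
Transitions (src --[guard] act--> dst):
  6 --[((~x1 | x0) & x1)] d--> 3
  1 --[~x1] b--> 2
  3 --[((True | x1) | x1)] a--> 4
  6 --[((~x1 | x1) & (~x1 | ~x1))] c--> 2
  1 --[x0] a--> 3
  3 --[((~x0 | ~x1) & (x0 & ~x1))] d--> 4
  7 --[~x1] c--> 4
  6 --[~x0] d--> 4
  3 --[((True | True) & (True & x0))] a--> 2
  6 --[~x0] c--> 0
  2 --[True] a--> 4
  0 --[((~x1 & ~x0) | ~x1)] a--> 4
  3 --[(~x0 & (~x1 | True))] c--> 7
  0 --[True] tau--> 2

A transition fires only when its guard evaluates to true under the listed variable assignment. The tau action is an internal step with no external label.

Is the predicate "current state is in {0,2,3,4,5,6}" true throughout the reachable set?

Answer: INVARIANT HOLDS

Trace:
Inv-set: {0,2,3,4,5,6}
Reach set: {0,2,4}
  0: ✓
  2: ✓
  4: ✓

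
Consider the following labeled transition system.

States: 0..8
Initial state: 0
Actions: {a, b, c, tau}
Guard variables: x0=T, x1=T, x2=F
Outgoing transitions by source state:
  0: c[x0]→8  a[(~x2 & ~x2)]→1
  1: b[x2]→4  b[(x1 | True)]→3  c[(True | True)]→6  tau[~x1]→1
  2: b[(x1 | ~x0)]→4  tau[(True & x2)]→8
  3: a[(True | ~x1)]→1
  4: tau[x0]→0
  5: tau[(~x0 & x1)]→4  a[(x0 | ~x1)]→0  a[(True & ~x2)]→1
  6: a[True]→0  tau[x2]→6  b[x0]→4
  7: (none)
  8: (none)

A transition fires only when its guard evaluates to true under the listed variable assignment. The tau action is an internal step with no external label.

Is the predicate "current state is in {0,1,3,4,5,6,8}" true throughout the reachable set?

Answer: INVARIANT HOLDS

Trace:
Inv-set: {0,1,3,4,5,6,8}
Reachable = {0,1,3,4,6,8}
  0: safe
  1: safe
  3: safe
  4: safe
  6: safe
  8: safe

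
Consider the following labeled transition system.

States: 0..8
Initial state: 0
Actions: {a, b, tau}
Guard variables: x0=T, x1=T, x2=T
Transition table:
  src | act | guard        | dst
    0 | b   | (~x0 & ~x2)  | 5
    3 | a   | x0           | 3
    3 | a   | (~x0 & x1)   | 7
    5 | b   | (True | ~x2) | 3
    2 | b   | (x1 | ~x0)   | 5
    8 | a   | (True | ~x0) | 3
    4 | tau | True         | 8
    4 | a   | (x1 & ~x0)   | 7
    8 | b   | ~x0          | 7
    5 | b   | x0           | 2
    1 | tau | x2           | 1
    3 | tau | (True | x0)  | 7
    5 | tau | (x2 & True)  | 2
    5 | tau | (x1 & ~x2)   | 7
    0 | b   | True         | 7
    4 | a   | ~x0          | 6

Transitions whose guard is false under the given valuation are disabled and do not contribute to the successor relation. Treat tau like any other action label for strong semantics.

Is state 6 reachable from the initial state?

Answer: UNREACHABLE

Analysis:
10 transition(s) survive guard evaluation.
depth 0: {0}
depth 1: {7}  total {0,7}
Reachable = {0,7}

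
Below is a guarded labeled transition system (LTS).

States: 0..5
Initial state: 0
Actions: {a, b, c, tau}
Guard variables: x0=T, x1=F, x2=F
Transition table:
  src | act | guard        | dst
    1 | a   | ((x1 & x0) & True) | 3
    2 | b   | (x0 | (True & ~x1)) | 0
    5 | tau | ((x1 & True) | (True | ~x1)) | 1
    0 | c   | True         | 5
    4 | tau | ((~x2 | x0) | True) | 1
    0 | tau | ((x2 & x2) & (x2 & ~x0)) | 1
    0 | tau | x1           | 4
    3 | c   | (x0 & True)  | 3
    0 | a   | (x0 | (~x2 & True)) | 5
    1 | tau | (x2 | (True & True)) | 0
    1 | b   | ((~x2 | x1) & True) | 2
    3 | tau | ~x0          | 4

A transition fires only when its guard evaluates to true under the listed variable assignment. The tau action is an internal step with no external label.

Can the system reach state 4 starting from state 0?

Answer: UNREACHABLE

Working:
After dropping false guards: 8 live edges.
depth 0: {0}
depth 1: {5}  now seen {0,5}
depth 2: {1}  now seen {0,1,5}
depth 3: {2}  now seen {0,1,2,5}
Reachable = {0,1,2,5}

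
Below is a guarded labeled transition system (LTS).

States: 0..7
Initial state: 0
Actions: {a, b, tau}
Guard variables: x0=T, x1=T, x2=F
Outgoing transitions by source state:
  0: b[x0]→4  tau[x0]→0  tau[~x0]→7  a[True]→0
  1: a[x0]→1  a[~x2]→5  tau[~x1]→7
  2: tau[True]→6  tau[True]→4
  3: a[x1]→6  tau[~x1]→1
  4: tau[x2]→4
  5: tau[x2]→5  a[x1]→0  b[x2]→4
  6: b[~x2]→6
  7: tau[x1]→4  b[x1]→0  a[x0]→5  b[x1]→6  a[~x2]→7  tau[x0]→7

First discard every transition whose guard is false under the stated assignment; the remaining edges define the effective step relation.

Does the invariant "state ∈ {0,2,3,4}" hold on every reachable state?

Answer: INVARIANT HOLDS

Analysis:
Inv-set: {0,2,3,4}
R = {0,4}
  0: ok
  4: ok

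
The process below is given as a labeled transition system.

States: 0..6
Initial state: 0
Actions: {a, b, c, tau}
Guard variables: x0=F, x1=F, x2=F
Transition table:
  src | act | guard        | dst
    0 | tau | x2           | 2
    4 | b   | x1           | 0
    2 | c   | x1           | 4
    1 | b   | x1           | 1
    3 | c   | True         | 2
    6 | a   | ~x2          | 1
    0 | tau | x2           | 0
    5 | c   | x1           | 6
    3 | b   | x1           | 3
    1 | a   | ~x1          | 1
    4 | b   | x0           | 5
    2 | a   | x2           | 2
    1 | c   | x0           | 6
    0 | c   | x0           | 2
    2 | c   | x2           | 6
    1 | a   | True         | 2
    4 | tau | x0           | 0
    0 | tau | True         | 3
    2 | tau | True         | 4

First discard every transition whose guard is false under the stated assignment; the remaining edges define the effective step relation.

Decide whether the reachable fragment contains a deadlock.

Answer: DEADLOCK at state 4

Trace:
R = {0,2,3,4}
  0: tau→3  [1 exit(s)]
  2: tau→4  [1 exit(s)]
  3: c→2  [1 exit(s)]
  4: ∅  [no exit]
trace reaching 4: tau·c·tau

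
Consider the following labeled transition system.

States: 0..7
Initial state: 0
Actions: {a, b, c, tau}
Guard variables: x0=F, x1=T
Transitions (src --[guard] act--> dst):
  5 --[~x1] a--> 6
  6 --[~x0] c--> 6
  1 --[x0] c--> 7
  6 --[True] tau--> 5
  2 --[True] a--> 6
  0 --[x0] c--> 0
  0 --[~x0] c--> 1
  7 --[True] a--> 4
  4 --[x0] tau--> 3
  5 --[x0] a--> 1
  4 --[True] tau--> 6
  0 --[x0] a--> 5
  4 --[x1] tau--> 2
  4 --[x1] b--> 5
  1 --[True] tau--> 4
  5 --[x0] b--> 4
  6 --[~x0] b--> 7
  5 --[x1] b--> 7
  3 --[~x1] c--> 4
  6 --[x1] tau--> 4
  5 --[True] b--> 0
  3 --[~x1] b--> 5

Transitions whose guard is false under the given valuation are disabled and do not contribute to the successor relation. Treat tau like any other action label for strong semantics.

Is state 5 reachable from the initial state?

Answer: REACHABLE

Analysis:
After dropping false guards: 13 live edges.
Layer 0: {0}
Layer 1: {1}  now seen {0,1}
Layer 2: {4}  now seen {0,1,4}
Layer 3: {2,5,6}  now seen {0,1,2,4,5,6}
Layer 4: {7}  now seen {0,1,2,4,5,6,7}
R = {0,1,2,4,5,6,7}
Path to 5: c·tau·b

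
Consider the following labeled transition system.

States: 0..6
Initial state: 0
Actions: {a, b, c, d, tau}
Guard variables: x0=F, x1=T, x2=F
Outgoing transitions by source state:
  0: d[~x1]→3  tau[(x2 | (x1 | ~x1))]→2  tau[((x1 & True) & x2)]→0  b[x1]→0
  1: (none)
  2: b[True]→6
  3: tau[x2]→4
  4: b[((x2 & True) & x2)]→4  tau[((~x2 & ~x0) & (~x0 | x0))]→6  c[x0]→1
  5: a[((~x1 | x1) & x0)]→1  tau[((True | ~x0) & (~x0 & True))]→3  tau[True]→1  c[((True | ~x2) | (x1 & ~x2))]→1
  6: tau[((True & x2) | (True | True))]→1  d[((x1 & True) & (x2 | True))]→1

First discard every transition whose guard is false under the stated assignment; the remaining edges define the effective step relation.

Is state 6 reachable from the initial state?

9 transition(s) survive guard evaluation.
Layer 0: {0}
Layer 1: {2}  total {0,2}
Layer 2: {6}  total {0,2,6}
Layer 3: {1}  total {0,1,2,6}
Reach set: {0,1,2,6}
witness 6: tau·b

Answer: REACHABLE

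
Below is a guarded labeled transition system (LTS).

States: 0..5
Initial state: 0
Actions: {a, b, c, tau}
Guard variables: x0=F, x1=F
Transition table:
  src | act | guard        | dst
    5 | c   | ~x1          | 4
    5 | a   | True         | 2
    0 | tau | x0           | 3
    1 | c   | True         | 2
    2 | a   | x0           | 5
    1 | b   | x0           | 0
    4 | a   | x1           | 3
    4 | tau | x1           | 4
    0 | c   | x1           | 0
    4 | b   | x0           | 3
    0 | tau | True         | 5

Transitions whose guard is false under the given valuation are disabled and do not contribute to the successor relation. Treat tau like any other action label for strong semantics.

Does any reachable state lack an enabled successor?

Answer: DEADLOCK at state 2

Analysis:
Reach set: {0,2,4,5}
  0: tau→5  [1 exit(s)]
  2: ∅  [no exit]
  4: ∅  [no exit]
  5: a→2  c→4  [2 exit(s)]
witness 2: tau·a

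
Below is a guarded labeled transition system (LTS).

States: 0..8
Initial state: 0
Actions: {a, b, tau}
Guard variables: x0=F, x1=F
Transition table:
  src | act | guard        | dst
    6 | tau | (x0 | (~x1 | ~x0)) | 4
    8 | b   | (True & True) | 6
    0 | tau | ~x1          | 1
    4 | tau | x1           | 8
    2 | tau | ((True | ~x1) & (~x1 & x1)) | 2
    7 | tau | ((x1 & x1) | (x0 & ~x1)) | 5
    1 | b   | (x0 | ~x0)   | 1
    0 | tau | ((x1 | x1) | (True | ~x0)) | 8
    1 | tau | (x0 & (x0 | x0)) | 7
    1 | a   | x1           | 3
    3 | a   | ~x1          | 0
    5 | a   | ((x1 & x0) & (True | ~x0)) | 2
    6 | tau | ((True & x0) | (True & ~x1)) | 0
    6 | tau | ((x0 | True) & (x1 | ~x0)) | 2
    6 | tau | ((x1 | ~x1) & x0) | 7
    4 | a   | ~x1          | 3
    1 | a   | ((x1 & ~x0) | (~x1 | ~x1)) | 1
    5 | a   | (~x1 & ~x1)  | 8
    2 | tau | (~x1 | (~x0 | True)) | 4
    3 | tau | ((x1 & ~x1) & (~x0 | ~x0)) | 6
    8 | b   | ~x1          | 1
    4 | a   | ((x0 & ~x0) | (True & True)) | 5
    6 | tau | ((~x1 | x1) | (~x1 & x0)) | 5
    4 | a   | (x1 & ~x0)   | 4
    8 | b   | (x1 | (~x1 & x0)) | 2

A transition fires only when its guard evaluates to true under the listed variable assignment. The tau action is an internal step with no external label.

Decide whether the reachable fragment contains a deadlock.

Answer: DEADLOCK-FREE

Working:
R = {0,1,2,3,4,5,6,8}
  0: tau→1  tau→8  [2 exit(s)]
  1: a→1  b→1  [2 exit(s)]
  2: tau→4  [1 exit(s)]
  3: a→0  [1 exit(s)]
  4: a→3  a→5  [2 exit(s)]
  5: a→8  [1 exit(s)]
  6: tau→0  tau→2  tau→4  tau→5  [4 exit(s)]
  8: b→1  b→6  [2 exit(s)]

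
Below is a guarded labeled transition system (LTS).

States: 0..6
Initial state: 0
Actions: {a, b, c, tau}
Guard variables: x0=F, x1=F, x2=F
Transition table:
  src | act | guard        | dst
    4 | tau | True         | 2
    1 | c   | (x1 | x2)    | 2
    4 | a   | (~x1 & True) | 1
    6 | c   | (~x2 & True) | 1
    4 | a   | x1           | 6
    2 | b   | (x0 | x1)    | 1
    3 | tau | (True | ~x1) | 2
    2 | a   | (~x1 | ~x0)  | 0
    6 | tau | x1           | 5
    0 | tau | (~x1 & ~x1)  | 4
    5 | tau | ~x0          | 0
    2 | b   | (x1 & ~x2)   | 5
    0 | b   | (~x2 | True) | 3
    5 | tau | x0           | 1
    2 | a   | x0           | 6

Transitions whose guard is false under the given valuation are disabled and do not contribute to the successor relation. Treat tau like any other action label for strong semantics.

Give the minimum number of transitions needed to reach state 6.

BFS to 6:
  L0 = {0}
  L1 = {3,4}
  L2 = {1,2}
6 never appears.

Answer: UNREACHABLE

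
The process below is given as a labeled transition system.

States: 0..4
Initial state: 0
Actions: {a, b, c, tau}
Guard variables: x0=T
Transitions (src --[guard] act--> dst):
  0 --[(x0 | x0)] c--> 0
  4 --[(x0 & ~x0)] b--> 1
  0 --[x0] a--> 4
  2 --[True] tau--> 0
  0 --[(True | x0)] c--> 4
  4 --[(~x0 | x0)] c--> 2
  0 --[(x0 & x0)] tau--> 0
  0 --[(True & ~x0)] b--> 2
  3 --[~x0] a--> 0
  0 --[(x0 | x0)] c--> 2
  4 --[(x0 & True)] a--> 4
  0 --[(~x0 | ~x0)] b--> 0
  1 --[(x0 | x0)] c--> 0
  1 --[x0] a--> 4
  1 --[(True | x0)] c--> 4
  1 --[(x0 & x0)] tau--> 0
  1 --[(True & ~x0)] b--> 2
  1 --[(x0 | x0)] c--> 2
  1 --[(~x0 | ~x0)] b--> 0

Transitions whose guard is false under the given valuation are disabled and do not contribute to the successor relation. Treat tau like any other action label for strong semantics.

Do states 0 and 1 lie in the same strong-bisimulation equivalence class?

Compute ~ classes (split until stable):
  round 0: {{0,1,2,3,4}}
  round 1: {{0,1},{2},{3},{4}}
4 equivalence class(es) (converged in 2)
0∈{0,1}, 1∈{0,1}

Answer: BISIMILAR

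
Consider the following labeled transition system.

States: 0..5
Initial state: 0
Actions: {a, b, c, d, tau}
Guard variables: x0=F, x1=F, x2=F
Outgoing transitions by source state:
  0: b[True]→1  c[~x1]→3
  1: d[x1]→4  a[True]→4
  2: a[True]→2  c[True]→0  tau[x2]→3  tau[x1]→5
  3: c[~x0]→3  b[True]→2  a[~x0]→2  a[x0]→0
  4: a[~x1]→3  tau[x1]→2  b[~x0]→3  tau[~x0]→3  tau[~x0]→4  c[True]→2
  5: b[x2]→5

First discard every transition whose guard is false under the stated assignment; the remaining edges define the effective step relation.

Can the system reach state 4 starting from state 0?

After dropping false guards: 13 live edges.
depth 0: {0}
depth 1: {1,3}  total {0,1,3}
depth 2: {2,4}  total {0,1,2,3,4}
R = {0,1,2,3,4}
Path to 4: b·a

Answer: REACHABLE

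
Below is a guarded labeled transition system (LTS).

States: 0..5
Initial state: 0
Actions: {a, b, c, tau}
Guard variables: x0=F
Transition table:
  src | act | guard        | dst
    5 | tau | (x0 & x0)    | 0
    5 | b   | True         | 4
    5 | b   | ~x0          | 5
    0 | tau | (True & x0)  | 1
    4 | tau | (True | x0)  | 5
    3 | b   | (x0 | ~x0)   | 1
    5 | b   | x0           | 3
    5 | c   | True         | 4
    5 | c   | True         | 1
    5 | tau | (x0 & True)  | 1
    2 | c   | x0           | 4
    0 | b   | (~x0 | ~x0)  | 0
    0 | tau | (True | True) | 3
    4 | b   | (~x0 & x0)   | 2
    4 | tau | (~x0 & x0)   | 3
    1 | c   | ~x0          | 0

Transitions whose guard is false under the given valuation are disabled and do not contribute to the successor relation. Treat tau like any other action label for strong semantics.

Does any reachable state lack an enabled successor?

R = {0,1,3}
  0: b→0  tau→3  [2 out]
  1: c→0  [1 out]
  3: b→1  [1 out]

Answer: DEADLOCK-FREE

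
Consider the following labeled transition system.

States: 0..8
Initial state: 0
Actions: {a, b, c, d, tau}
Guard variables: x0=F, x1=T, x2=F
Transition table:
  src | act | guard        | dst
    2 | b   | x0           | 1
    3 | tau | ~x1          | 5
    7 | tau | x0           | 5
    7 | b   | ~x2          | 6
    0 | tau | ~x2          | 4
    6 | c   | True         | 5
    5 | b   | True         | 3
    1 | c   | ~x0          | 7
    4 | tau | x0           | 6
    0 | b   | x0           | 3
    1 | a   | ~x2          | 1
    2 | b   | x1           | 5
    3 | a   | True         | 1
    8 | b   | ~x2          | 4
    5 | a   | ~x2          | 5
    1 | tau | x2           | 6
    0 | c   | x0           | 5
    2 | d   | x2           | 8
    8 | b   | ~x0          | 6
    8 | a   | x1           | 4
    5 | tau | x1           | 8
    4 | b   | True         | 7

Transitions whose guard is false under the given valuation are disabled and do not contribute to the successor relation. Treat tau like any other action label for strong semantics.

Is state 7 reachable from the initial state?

Answer: REACHABLE

Working:
14 transition(s) survive guard evaluation.
L0 = {0}
L1 = {4}  cumulative {0,4}
L2 = {7}  cumulative {0,4,7}
L3 = {6}  cumulative {0,4,6,7}
L4 = {5}  cumulative {0,4,5,6,7}
L5 = {3,8}  cumulative {0,3,4,5,6,7,8}
L6 = {1}  cumulative {0,1,3,4,5,6,7,8}
Reach set: {0,1,3,4,5,6,7,8}
Path to 7: tau·b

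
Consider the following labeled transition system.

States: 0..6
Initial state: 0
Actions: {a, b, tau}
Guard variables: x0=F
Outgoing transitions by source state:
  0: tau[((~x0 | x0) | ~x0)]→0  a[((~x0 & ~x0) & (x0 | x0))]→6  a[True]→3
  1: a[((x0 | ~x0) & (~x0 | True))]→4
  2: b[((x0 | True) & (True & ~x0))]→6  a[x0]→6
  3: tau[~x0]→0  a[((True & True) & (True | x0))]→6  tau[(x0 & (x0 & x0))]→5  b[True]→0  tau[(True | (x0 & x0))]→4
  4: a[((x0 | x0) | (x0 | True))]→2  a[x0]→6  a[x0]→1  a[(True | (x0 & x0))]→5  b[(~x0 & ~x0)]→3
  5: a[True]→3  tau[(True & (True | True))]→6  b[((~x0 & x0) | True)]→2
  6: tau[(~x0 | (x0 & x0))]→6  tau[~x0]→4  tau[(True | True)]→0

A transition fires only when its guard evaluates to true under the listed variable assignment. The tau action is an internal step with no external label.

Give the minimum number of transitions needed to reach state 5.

BFS to 5:
  Layer 0: {0}
  Layer 1: {3}
  Layer 2: {4,6}
  Layer 3: {2,5}
first hit 5 at d=3 via a·tau·a

Answer: 3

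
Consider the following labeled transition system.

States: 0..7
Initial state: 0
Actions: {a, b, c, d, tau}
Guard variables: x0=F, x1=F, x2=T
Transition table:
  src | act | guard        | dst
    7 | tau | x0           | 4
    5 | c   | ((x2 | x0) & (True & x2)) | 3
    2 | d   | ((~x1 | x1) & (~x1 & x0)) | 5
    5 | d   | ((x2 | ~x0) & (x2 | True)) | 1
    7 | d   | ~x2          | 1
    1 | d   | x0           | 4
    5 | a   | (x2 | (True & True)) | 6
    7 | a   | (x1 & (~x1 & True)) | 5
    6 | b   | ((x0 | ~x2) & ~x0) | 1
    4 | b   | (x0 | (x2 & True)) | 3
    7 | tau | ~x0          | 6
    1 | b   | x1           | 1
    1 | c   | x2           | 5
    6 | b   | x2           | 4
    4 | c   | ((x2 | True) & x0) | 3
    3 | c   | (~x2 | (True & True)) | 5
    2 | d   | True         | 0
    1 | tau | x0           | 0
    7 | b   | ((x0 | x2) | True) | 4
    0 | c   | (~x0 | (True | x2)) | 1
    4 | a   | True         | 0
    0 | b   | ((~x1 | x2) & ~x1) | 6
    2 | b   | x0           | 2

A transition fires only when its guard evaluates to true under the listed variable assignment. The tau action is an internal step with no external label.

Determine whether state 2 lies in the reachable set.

Guard filter leaves 13 enabled edge(s).
L0 = {0}
L1 = {1,6}  total {0,1,6}
L2 = {4,5}  total {0,1,4,5,6}
L3 = {3}  total {0,1,3,4,5,6}
R = {0,1,3,4,5,6}

Answer: UNREACHABLE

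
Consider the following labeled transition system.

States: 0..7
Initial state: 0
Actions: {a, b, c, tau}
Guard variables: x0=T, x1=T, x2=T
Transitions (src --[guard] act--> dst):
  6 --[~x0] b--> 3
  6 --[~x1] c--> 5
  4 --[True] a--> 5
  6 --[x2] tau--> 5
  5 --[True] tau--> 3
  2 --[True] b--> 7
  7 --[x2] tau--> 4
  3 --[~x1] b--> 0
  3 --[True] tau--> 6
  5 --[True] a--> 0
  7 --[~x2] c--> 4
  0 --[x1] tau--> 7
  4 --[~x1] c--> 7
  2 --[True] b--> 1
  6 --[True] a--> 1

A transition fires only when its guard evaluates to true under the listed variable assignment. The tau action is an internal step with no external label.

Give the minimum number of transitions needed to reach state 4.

Breadth-first toward 4:
  Layer 0: {0}
  Layer 1: {7}
  Layer 2: {4}
first hit 4 at d=2 via tau·tau

Answer: 2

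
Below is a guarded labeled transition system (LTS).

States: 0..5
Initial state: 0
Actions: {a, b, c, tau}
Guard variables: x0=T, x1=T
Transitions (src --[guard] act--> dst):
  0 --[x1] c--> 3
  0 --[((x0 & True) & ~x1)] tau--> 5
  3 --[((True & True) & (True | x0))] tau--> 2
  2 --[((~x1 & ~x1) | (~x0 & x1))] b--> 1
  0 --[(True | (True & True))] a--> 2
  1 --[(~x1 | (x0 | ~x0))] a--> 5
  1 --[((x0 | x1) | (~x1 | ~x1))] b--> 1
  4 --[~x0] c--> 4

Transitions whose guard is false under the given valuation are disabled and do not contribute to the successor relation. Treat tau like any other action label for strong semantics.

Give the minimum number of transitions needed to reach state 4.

Answer: UNREACHABLE

Analysis:
Breadth-first toward 4:
  L0 = {0}
  L1 = {2,3}
4 never appears.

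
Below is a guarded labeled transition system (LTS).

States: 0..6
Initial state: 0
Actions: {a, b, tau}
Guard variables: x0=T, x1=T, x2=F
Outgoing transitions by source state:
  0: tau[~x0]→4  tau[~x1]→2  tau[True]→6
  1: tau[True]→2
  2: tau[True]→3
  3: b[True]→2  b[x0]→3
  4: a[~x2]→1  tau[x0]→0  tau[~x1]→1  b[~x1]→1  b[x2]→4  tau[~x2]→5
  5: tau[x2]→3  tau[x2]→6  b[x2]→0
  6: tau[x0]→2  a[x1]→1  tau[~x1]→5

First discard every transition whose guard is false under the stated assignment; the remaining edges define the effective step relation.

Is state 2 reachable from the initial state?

After dropping false guards: 10 live edges.
L0 = {0}
L1 = {6}  cumulative {0,6}
L2 = {1,2}  cumulative {0,1,2,6}
L3 = {3}  cumulative {0,1,2,3,6}
Reach set: {0,1,2,3,6}
witness 2: tau·tau

Answer: REACHABLE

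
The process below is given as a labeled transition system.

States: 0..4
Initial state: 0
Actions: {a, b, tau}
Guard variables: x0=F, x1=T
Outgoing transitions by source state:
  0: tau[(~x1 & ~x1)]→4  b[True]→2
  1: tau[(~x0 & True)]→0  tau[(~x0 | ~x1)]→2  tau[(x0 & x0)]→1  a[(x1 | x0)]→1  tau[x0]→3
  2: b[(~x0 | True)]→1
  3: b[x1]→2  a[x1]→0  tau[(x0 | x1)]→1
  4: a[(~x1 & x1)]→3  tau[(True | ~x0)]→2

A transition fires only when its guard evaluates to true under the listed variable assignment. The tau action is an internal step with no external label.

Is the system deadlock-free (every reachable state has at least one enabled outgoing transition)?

Answer: DEADLOCK-FREE

Working:
Reach set: {0,1,2}
  0: b→2  [1 exit(s)]
  1: a→1  tau→0  tau→2  [3 exit(s)]
  2: b→1  [1 exit(s)]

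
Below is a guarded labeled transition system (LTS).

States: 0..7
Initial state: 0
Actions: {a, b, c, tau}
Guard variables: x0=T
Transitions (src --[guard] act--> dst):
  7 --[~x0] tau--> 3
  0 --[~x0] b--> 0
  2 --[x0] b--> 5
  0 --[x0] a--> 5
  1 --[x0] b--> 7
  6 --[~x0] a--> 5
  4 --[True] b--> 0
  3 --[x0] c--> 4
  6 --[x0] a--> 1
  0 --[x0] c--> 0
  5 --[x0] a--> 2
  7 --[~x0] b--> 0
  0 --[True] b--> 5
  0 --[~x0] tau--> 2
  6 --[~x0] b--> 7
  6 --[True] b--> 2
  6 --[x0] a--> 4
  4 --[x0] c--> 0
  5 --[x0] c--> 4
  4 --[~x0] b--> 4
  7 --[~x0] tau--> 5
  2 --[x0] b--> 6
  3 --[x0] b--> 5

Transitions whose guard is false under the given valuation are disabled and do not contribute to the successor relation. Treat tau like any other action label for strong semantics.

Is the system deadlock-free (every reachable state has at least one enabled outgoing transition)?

Answer: DEADLOCK at state 7

Trace:
Reach set: {0,1,2,4,5,6,7}
  0: a→5  b→5  c→0  [deg 3]
  1: b→7  [deg 1]
  2: b→5  b→6  [deg 2]
  4: b→0  c→0  [deg 2]
  5: a→2  c→4  [deg 2]
  6: a→1  a→4  b→2  [deg 3]
  7: ∅  [deadlock]
witness 7: a·a·b·a·b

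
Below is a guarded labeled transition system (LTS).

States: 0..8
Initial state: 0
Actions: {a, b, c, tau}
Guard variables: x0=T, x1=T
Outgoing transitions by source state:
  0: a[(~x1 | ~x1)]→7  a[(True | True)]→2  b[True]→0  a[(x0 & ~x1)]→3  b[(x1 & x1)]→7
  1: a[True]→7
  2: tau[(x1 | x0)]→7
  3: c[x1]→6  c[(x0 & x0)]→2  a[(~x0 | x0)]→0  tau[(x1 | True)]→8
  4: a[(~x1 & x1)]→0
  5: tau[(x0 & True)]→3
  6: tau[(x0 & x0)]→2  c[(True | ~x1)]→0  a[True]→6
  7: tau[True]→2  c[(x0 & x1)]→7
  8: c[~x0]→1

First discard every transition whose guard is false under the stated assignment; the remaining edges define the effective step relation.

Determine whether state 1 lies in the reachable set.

15 transition(s) survive guard evaluation.
depth 0: {0}
depth 1: {2,7}  total {0,2,7}
Reach set: {0,2,7}

Answer: UNREACHABLE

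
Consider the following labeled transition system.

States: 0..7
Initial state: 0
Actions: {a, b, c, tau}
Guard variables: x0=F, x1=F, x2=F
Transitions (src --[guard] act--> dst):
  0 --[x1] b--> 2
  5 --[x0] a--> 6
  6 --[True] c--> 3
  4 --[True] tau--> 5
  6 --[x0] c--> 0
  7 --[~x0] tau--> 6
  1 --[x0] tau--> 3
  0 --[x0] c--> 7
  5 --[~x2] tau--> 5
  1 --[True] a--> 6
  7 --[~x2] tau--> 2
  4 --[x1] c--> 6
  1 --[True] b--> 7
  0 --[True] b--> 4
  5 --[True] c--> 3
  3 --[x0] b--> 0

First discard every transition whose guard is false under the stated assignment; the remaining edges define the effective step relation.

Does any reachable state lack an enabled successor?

Answer: DEADLOCK at state 3

Trace:
R = {0,3,4,5}
  0: b→4  [deg 1]
  3: ∅  [no exit]
  4: tau→5  [deg 1]
  5: c→3  tau→5  [deg 2]
Path to 3: b·tau·c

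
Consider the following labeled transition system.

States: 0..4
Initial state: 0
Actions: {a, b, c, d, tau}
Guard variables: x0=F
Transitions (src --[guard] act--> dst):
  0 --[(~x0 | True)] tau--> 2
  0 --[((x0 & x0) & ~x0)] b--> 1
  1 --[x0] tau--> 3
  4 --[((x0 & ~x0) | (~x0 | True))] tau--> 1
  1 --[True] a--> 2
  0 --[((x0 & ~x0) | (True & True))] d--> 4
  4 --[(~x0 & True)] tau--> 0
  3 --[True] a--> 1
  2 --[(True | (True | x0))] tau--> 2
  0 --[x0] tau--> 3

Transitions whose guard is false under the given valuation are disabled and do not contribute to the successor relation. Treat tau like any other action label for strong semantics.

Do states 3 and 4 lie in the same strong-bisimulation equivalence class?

Bisimulation quotient by refinement:
  round 0: {{0,1,2,3,4}}
  round 1: {{0},{1,3},{2,4}}
  round 2: {{0},{1},{2},{3},{4}}
stable after 3 split(s): 5 block(s)
class of 3: {3}; class of 4: {4}

Answer: NOT BISIMILAR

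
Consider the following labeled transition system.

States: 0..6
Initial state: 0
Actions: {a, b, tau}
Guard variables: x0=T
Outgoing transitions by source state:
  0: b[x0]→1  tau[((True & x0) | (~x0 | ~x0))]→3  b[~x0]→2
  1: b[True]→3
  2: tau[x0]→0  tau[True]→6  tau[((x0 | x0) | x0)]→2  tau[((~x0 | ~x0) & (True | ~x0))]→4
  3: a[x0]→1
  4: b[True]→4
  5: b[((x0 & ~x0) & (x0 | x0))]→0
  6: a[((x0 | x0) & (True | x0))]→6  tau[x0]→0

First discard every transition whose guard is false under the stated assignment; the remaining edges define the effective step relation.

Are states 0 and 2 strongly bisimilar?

Answer: NOT BISIMILAR

Trace:
Compute ~ classes (split until stable):
  P[0] = {{0,1,2,3,4,5,6}}
  P[1] = {{0},{1,4},{2},{3},{5},{6}}
  P[2] = {{0},{1},{2},{3},{4},{5},{6}}
stable after 3 split(s): 7 block(s)
class of 0: {0}; class of 2: {2}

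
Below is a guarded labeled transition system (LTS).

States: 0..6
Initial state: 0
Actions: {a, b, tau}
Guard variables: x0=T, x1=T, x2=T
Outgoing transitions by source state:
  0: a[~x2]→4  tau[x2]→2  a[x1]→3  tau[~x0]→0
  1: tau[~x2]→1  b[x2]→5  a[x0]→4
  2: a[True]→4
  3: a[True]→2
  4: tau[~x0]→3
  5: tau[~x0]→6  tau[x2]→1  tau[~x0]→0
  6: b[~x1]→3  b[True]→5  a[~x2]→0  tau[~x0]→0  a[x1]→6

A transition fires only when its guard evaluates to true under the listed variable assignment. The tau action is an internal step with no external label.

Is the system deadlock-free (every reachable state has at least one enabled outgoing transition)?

R = {0,2,3,4}
  0: a→3  tau→2  [2 exit(s)]
  2: a→4  [1 exit(s)]
  3: a→2  [1 exit(s)]
  4: ∅  [deadlock]
witness 4: tau·a

Answer: DEADLOCK at state 4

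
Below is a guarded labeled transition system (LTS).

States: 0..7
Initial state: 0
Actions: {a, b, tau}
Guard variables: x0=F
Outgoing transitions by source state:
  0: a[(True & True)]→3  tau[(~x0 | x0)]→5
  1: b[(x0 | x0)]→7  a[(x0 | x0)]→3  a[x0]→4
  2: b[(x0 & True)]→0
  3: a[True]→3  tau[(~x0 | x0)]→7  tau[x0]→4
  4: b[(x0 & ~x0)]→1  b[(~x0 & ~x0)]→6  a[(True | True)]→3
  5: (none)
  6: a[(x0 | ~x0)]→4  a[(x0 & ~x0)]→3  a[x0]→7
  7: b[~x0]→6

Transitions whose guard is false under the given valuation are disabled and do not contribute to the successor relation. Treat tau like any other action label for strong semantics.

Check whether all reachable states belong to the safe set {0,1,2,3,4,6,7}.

Answer: INVARIANT VIOLATED at state 5

Working:
Allowed set {0,1,2,3,4,6,7}
R = {0,3,4,5,6,7}
  0: safe
  3: safe
  4: safe
  5: outside
  6: safe
  7: safe
counterexample path to 5: tau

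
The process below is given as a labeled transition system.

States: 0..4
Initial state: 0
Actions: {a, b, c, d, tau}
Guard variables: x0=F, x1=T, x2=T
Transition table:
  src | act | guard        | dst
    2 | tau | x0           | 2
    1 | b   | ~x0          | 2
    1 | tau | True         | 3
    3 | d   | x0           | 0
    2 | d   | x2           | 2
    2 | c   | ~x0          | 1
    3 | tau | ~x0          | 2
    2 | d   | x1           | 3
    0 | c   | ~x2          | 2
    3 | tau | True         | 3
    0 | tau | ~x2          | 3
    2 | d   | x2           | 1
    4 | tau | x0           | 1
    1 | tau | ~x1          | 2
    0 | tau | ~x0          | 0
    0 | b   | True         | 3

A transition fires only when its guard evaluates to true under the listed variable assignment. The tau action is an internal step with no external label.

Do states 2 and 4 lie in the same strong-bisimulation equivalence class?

Answer: NOT BISIMILAR

Trace:
Refine partition for ~:
  P[0] = {{0,1,2,3,4}}
  P[1] = {{0,1},{2},{3},{4}}
  P[2] = {{0},{1},{2},{3},{4}}
5 equivalence class(es) (converged in 3)
2∈{2}, 4∈{4}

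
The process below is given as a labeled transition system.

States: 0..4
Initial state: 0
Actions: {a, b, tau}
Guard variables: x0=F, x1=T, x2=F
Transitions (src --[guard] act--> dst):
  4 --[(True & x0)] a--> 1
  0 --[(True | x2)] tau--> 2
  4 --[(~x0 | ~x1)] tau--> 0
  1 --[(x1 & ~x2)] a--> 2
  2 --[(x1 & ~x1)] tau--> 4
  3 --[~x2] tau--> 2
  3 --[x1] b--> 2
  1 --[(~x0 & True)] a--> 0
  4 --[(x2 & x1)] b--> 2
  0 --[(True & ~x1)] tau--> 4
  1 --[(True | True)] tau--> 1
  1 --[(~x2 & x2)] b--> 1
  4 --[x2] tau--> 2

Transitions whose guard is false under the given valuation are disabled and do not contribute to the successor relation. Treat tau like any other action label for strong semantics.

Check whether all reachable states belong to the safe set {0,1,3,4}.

Answer: INVARIANT VIOLATED at state 2

Analysis:
Safe = {0,1,3,4}
Reachable = {0,2}
  0: ✓
  2: VIOLATES
witness against invariant: tau → 2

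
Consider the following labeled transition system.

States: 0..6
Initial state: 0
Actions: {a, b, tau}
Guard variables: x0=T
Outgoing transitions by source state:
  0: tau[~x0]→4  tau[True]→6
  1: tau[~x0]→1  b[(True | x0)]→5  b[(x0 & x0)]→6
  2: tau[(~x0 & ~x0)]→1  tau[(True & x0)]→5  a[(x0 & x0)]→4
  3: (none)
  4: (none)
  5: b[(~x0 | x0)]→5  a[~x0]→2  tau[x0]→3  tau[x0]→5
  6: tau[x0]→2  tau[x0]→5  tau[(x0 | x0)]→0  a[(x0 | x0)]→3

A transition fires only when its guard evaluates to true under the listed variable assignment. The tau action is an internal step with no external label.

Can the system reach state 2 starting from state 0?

After dropping false guards: 12 live edges.
depth 0: {0}
depth 1: {6}  total {0,6}
depth 2: {2,3,5}  total {0,2,3,5,6}
depth 3: {4}  total {0,2,3,4,5,6}
Reachable = {0,2,3,4,5,6}
Path to 2: tau·tau

Answer: REACHABLE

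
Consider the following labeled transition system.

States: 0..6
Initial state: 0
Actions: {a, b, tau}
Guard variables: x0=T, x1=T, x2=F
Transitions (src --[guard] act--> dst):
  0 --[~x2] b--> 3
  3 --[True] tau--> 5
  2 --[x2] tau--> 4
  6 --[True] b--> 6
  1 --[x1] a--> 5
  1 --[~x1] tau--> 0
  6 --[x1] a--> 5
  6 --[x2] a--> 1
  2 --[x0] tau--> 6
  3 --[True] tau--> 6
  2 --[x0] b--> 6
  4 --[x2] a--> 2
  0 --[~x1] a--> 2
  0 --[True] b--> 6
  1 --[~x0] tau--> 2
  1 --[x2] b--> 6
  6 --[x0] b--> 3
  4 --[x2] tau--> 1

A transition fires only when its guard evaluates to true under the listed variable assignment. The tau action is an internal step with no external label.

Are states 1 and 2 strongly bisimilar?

Answer: NOT BISIMILAR

Analysis:
Bisimulation quotient by refinement:
  π0 = {{0,1,2,3,4,5,6}}
  π1 = {{0},{1},{2},{3},{4,5},{6}}
stable after 2 split(s): 6 block(s)
class of 1: {1}; class of 2: {2}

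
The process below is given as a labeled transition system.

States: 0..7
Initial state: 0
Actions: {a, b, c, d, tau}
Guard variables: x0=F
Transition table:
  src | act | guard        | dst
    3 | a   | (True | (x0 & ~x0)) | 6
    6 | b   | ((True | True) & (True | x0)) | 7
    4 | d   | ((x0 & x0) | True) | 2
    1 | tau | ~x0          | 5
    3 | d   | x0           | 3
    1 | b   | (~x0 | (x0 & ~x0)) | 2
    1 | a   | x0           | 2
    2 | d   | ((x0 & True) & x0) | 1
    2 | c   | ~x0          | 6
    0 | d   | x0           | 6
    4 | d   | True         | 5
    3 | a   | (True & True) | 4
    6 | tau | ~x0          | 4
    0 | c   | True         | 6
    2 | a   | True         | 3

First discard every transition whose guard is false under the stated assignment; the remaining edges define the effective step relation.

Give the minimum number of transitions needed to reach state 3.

Breadth-first toward 3:
  depth 0: {0}
  depth 1: {6}
  depth 2: {4,7}
  depth 3: {2,5}
  depth 4: {3}
first hit 3 at d=4 via c·tau·d·a

Answer: 4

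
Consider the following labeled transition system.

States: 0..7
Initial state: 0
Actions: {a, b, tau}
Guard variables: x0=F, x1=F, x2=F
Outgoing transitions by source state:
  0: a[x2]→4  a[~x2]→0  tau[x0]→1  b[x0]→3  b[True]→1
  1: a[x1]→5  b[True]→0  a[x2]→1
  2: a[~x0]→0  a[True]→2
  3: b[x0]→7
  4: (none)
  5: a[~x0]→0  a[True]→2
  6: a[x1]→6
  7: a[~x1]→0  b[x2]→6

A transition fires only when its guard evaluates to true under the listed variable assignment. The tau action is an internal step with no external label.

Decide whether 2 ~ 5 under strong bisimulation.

Compute ~ classes (split until stable):
  round 0: {{0,1,2,3,4,5,6,7}}
  round 1: {{0},{1},{2,5,7},{3,4,6}}
  round 2: {{0},{1},{2,5},{3,4,6},{7}}
5 equivalence class(es) (converged in 3)
class of 2: {2,5}; class of 5: {2,5}

Answer: BISIMILAR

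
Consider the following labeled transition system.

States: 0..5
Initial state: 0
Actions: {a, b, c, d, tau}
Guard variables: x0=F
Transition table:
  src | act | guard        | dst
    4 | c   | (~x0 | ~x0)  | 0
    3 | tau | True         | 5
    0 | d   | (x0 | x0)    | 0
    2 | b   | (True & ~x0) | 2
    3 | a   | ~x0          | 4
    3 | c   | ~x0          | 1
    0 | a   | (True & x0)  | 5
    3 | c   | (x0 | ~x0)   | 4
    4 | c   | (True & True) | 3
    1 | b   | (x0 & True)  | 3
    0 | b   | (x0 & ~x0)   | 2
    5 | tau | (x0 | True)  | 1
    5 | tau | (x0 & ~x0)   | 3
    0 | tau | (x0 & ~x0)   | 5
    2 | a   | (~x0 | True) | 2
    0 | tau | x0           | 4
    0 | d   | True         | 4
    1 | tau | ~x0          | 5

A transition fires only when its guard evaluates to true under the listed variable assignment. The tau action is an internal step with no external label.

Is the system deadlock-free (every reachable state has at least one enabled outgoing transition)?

Reachable = {0,1,3,4,5}
  0: d→4  [deg 1]
  1: tau→5  [deg 1]
  3: a→4  c→1  c→4  tau→5  [deg 4]
  4: c→0  c→3  [deg 2]
  5: tau→1  [deg 1]

Answer: DEADLOCK-FREE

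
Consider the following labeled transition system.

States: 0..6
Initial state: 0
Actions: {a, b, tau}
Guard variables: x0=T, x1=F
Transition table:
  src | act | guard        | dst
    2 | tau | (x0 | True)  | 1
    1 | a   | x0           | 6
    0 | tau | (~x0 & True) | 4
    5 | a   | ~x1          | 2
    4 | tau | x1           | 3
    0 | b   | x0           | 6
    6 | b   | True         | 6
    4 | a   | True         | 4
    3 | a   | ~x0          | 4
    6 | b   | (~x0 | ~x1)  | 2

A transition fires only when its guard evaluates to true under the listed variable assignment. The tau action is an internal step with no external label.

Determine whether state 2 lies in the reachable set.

7 transition(s) survive guard evaluation.
depth 0: {0}
depth 1: {6}  cumulative {0,6}
depth 2: {2}  cumulative {0,2,6}
depth 3: {1}  cumulative {0,1,2,6}
Reach set: {0,1,2,6}
witness 2: b·b

Answer: REACHABLE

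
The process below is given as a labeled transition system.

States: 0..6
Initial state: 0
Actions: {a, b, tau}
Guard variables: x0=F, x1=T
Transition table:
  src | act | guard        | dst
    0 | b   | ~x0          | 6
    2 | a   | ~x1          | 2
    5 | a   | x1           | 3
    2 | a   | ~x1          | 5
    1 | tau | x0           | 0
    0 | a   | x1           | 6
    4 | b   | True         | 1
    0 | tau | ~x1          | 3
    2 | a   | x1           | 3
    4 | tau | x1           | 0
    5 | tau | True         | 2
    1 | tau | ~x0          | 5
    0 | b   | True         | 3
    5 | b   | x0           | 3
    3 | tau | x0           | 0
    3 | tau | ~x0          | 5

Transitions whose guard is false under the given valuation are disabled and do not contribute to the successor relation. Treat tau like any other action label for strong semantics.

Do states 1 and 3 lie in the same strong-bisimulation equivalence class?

Compute ~ classes (split until stable):
  round 0: {{0,1,2,3,4,5,6}}
  round 1: {{0},{1,3},{2},{4},{5},{6}}
stable after 2 split(s): 6 block(s)
[1]={1,3}  [3]={1,3}

Answer: BISIMILAR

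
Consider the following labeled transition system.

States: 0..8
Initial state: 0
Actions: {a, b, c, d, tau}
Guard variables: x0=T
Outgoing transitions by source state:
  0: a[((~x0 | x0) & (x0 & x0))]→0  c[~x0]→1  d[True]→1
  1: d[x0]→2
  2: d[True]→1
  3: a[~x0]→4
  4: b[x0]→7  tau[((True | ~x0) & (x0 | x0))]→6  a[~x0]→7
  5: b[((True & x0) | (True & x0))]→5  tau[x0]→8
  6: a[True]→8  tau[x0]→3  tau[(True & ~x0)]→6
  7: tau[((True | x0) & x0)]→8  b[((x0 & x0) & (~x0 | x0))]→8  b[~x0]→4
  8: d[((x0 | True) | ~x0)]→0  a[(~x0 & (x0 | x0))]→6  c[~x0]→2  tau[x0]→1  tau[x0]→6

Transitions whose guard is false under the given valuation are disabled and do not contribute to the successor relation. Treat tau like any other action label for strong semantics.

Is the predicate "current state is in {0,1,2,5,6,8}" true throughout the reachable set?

Inv-set: {0,1,2,5,6,8}
Reachable = {0,1,2}
  0: safe
  1: safe
  2: safe

Answer: INVARIANT HOLDS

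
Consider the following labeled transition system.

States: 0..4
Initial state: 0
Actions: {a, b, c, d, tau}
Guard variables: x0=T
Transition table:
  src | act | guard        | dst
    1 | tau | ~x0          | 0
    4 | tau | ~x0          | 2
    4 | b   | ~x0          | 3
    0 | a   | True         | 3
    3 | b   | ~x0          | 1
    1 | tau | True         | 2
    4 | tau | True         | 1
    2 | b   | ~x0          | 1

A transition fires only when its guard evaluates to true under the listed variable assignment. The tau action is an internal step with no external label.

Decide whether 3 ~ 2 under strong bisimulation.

Bisimulation quotient by refinement:
  π0 = {{0,1,2,3,4}}
  π1 = {{0},{1,4},{2,3}}
  π2 = {{0},{1},{2,3},{4}}
stable after 3 split(s): 4 block(s)
3∈{2,3}, 2∈{2,3}

Answer: BISIMILAR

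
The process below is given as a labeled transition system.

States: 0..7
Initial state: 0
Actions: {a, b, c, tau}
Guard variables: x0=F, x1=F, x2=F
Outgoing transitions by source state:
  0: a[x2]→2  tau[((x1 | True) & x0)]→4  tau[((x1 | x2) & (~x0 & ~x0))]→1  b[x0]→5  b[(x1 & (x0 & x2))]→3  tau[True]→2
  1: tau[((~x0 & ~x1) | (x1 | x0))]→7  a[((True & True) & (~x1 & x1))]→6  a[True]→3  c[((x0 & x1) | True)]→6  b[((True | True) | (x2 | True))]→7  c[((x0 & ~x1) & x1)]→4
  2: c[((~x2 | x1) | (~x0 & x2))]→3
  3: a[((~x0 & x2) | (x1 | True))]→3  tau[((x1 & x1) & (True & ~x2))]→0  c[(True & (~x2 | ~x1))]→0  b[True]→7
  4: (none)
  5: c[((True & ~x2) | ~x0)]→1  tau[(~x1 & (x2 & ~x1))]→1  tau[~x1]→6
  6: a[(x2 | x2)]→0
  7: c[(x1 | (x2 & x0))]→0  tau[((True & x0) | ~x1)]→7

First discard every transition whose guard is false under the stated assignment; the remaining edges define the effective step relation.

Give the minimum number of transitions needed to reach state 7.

Answer: 3

Working:
Layered search for 7:
  Layer 0: {0}
  Layer 1: {2}
  Layer 2: {3}
  Layer 3: {7}
depth(7)=3, e.g. tau·c·b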